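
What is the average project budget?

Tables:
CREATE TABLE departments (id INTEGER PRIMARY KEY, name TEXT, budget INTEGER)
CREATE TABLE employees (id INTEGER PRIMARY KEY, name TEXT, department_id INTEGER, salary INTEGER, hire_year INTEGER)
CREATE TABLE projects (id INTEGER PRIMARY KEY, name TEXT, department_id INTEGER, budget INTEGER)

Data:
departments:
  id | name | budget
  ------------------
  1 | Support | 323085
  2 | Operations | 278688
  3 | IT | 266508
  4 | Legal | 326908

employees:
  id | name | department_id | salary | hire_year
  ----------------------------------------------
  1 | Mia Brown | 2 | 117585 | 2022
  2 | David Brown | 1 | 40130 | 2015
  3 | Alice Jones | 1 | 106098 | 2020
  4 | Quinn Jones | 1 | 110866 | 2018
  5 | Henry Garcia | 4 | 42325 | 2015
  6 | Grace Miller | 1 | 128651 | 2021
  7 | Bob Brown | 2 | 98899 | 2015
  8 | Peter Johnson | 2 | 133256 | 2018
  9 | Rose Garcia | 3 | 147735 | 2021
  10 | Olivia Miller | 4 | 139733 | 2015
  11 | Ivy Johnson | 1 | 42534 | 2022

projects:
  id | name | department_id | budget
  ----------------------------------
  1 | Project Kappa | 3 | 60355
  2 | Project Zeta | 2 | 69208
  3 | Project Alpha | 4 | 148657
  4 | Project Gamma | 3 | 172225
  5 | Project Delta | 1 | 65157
SELECT AVG(budget) FROM projects

Execution result:
103120.40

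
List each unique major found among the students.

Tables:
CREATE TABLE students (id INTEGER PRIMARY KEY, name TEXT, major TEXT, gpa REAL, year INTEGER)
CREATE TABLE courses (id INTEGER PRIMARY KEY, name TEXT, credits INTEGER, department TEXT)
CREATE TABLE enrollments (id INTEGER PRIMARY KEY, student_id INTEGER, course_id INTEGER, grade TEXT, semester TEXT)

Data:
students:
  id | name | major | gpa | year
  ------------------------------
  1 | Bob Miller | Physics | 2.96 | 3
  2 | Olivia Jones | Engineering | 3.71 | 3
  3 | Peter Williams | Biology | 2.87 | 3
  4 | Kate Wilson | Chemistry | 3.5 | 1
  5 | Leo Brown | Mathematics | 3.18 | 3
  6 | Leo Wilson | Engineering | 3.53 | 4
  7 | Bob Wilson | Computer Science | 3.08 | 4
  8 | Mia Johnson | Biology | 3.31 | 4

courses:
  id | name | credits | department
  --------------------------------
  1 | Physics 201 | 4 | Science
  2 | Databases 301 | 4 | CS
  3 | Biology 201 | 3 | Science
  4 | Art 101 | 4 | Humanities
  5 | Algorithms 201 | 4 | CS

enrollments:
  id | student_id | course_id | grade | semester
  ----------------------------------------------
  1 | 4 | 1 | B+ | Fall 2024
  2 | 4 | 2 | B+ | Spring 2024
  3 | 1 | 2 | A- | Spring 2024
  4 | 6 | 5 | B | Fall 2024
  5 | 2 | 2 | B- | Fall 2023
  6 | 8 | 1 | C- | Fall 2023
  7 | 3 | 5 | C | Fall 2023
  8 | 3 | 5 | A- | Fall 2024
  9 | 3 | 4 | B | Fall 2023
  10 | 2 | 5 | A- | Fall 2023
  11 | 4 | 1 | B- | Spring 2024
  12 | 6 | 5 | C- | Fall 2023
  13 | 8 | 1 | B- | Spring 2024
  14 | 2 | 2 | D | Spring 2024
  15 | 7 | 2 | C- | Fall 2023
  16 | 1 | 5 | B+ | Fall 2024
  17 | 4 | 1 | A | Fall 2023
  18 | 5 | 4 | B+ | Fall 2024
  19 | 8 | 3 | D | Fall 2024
SELECT DISTINCT major FROM students

Execution result:
major
Physics
Engineering
Biology
Chemistry
Mathematics
Computer Science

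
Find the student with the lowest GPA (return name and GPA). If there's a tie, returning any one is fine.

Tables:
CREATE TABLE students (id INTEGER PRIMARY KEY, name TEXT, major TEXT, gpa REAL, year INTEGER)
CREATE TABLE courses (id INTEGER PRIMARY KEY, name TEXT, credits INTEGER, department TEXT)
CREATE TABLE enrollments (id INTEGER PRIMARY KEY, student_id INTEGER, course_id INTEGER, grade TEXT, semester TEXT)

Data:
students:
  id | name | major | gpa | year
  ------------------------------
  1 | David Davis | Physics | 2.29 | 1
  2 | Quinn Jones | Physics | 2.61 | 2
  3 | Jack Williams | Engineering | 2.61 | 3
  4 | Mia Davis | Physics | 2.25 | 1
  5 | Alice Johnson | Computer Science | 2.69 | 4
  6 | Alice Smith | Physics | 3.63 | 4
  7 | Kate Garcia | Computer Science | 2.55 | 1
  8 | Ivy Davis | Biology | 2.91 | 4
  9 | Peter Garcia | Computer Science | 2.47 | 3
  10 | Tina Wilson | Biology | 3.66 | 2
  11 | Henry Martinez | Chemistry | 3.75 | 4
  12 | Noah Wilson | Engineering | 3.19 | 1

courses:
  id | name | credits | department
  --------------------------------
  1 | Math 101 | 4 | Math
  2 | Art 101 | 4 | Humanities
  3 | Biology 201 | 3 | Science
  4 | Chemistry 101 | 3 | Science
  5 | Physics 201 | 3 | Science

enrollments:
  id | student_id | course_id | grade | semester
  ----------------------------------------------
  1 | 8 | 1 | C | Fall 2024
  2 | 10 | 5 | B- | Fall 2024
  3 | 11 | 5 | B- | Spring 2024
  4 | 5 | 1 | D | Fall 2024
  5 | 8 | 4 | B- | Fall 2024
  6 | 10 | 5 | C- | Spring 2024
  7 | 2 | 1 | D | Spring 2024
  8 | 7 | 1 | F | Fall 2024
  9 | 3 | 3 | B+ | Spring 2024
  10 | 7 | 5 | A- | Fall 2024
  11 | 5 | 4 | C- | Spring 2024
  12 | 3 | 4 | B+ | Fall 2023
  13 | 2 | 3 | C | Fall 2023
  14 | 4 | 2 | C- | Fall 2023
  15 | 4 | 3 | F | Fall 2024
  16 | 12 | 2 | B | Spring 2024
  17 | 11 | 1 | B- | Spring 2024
SELECT name, gpa FROM students ORDER BY gpa ASC LIMIT 1

Execution result:
name | gpa
Mia Davis | 2.25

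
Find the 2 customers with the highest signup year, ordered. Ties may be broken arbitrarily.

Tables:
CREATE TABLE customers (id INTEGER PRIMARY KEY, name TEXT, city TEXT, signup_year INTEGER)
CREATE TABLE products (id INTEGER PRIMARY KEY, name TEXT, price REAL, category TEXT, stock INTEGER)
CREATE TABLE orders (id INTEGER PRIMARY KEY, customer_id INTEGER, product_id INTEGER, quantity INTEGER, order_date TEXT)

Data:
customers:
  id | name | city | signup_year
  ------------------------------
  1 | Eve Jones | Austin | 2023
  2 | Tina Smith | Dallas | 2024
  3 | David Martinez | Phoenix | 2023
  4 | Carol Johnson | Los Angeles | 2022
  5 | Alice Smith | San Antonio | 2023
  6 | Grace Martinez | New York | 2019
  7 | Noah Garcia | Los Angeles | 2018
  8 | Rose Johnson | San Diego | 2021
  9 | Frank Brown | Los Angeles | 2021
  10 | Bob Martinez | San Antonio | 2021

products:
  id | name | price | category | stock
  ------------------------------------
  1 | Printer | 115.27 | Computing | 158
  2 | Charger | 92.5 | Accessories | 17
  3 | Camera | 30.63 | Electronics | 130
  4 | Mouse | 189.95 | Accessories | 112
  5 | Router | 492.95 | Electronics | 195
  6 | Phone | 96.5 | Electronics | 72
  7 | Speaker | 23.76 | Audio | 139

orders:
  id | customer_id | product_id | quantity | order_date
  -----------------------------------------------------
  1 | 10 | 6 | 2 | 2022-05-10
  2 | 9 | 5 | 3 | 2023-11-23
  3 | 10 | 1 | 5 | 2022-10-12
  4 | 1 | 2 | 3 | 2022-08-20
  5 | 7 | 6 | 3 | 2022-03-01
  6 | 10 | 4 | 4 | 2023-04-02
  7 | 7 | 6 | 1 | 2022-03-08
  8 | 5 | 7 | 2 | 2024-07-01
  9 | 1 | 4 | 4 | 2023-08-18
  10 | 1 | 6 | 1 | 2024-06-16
SELECT name, signup_year FROM customers ORDER BY signup_year DESC LIMIT 2

Execution result:
name | signup_year
Tina Smith | 2024
Eve Jones | 2023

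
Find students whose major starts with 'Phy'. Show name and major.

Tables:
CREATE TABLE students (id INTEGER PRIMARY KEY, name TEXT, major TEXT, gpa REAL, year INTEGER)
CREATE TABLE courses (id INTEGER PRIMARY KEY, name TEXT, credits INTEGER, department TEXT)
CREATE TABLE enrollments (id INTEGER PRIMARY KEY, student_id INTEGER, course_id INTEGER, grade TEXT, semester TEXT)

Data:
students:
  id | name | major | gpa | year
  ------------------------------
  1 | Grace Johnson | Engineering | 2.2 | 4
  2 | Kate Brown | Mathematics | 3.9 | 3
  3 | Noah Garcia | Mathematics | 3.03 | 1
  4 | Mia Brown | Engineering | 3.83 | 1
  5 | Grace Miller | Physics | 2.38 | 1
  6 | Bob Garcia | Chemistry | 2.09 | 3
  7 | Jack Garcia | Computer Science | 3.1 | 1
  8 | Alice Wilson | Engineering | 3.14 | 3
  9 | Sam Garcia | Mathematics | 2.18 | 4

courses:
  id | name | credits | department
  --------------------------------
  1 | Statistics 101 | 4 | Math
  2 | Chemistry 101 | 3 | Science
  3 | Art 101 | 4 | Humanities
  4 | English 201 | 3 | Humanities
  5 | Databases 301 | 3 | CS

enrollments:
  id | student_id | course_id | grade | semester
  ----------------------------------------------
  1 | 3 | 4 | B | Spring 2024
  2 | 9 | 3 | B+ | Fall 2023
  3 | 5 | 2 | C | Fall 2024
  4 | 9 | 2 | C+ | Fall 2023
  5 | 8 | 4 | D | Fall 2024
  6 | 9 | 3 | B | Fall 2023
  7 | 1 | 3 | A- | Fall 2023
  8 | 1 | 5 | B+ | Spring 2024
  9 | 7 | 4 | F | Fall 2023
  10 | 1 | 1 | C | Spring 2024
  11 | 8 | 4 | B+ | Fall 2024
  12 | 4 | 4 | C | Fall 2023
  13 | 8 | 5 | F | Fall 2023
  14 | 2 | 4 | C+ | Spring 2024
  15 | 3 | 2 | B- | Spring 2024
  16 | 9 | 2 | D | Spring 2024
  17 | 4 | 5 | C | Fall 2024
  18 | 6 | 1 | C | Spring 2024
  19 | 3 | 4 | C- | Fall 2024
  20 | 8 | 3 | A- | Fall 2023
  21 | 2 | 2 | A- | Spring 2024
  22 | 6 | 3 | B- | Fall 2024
SELECT name, major FROM students WHERE major LIKE 'Phy%'

Execution result:
name | major
Grace Miller | Physics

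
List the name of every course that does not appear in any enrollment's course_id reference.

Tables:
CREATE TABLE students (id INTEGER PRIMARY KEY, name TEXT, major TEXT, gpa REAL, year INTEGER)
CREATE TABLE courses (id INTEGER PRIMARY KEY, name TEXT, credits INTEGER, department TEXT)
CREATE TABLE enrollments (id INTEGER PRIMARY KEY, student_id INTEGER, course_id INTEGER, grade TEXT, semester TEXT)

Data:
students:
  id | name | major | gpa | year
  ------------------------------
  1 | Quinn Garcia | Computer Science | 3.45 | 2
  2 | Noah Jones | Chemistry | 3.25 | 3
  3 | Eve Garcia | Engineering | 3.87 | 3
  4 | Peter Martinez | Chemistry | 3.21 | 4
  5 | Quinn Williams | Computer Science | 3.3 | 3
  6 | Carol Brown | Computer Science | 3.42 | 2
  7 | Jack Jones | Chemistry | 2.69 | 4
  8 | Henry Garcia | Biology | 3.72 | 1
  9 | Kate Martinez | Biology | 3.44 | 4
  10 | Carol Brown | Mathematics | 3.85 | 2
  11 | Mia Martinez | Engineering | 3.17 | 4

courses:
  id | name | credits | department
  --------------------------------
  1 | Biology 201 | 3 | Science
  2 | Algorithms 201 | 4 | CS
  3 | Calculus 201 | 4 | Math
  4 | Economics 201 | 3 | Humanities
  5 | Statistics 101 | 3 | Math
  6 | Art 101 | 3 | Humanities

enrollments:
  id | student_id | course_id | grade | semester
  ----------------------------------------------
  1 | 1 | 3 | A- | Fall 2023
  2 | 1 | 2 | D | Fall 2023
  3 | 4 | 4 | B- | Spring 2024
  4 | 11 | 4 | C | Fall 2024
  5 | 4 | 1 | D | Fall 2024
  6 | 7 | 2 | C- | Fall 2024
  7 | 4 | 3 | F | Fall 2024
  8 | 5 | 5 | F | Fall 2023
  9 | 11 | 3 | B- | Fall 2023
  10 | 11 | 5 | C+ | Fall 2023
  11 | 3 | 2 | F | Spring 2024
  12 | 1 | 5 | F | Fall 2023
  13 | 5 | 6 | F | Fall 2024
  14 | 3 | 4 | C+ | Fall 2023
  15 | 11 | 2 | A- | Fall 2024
SELECT p.name FROM courses p LEFT JOIN enrollments c ON c.course_id = p.id WHERE c.id IS NULL

Execution result:
(no rows)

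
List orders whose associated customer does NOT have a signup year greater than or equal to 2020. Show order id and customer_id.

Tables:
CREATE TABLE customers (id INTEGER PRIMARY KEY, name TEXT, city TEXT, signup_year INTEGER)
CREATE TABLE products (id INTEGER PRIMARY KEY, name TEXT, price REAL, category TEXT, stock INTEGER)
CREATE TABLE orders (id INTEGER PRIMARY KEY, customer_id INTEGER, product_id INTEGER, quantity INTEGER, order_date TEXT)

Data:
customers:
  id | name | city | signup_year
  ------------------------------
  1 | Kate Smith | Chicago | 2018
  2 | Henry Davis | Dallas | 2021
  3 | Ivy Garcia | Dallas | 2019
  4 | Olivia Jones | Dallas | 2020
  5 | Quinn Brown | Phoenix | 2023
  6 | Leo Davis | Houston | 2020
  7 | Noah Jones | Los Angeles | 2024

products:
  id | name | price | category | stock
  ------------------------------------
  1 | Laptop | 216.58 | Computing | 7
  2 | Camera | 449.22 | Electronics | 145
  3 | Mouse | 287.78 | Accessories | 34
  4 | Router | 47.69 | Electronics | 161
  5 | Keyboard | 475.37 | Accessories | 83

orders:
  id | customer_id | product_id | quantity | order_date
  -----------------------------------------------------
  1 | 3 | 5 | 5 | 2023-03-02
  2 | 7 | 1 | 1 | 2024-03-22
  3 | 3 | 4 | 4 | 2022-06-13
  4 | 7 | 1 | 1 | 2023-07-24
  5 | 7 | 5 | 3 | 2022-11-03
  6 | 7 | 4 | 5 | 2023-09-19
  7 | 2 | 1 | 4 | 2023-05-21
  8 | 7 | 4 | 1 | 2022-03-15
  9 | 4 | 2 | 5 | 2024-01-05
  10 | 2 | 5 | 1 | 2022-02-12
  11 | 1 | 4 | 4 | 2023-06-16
SELECT id, customer_id FROM orders WHERE customer_id NOT IN (SELECT id FROM customers WHERE signup_year >= 2020)

Execution result:
id | customer_id
1 | 3
3 | 3
11 | 1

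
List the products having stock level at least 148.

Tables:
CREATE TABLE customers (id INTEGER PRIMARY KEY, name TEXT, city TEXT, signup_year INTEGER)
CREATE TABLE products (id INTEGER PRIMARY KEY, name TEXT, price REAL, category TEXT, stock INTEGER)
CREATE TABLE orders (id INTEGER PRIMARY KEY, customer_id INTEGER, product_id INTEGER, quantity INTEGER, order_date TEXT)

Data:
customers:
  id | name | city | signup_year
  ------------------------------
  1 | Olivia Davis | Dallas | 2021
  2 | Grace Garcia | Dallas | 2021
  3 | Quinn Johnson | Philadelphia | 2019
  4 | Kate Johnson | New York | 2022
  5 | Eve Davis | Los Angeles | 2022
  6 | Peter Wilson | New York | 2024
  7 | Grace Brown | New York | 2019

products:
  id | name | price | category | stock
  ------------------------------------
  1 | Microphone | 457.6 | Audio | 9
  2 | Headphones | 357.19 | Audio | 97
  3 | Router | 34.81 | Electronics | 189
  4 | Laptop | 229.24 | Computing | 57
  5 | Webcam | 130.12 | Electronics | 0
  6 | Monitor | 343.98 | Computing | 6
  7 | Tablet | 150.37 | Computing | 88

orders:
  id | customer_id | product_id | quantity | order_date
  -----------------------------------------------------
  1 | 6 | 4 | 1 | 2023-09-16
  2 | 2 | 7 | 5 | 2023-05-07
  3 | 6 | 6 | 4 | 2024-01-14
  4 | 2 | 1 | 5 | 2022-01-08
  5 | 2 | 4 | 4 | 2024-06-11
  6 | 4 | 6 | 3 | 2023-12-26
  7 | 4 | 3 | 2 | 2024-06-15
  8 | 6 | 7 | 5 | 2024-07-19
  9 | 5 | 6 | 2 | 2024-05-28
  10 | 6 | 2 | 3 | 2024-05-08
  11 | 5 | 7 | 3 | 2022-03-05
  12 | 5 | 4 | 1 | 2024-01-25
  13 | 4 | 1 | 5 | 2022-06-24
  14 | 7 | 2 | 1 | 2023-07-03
SELECT name, stock FROM products WHERE stock >= 148

Execution result:
name | stock
Router | 189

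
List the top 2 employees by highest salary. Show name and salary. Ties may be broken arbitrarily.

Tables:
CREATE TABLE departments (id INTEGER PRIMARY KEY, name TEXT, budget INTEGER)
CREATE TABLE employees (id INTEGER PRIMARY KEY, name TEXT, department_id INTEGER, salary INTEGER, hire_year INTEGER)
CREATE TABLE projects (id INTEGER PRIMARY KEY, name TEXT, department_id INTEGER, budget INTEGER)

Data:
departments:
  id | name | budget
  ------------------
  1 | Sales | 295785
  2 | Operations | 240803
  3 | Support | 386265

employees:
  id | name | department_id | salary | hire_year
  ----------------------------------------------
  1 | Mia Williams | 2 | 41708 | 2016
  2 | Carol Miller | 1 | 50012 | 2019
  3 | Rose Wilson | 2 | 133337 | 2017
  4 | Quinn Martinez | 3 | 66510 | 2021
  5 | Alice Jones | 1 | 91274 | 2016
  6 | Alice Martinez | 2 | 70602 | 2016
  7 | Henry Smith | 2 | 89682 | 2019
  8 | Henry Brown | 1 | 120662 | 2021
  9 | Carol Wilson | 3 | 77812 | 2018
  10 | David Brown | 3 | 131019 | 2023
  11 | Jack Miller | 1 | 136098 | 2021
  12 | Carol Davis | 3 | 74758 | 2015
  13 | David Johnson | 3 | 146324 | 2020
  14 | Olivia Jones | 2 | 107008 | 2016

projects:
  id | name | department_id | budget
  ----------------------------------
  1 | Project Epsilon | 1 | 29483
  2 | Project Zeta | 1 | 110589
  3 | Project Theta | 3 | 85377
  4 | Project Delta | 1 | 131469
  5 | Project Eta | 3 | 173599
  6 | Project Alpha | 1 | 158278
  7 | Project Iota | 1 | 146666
SELECT name, salary FROM employees ORDER BY salary DESC LIMIT 2

Execution result:
name | salary
David Johnson | 146324
Jack Miller | 136098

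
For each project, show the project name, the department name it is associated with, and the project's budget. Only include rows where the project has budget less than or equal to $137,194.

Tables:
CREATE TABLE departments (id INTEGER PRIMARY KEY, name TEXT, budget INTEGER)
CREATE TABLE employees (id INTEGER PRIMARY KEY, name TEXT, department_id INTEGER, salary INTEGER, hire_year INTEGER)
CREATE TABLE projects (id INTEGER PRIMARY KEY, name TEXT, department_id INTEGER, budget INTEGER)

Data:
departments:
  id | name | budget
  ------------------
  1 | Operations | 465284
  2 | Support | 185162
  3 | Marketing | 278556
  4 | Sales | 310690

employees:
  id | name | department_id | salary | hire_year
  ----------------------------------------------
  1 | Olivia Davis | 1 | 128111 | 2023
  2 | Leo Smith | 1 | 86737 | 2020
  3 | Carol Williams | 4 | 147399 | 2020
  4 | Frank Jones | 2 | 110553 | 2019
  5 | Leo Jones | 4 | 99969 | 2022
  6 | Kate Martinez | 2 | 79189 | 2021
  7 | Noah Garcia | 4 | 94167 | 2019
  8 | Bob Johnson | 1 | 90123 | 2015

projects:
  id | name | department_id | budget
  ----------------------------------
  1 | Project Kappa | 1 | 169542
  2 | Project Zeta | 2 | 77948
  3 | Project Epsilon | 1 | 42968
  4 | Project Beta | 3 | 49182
SELECT c.name, p.name AS department, c.budget FROM projects c JOIN departments p ON c.department_id = p.id WHERE c.budget <= 137194

Execution result:
name | department | budget
Project Zeta | Support | 77948
Project Epsilon | Operations | 42968
Project Beta | Marketing | 49182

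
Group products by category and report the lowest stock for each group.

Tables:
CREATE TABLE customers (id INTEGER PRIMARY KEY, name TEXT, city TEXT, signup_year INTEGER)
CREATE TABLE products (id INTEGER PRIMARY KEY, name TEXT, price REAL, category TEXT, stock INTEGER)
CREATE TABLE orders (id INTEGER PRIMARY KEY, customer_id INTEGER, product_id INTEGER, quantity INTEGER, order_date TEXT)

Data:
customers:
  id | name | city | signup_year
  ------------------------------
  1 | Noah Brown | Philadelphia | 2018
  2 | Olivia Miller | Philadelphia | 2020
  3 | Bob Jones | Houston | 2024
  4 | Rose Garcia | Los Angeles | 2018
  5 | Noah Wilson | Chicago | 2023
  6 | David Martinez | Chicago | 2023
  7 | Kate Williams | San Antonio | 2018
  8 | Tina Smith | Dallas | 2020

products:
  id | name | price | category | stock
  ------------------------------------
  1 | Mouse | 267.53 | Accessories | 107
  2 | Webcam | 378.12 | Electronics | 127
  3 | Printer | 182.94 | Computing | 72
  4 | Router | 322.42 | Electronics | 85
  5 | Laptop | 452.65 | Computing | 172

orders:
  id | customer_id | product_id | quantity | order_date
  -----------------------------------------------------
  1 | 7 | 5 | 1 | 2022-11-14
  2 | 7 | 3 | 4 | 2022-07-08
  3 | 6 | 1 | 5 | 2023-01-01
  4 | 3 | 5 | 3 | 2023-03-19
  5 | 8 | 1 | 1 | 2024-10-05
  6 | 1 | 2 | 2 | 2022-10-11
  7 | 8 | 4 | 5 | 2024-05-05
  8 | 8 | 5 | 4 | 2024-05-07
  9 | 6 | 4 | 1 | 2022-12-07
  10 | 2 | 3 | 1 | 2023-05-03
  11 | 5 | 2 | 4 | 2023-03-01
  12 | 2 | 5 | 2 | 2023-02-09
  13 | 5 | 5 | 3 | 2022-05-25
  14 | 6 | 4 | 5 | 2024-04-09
SELECT category, MIN(stock) AS min_stock FROM products GROUP BY category

Execution result:
category | min_stock
Accessories | 107
Computing | 72
Electronics | 85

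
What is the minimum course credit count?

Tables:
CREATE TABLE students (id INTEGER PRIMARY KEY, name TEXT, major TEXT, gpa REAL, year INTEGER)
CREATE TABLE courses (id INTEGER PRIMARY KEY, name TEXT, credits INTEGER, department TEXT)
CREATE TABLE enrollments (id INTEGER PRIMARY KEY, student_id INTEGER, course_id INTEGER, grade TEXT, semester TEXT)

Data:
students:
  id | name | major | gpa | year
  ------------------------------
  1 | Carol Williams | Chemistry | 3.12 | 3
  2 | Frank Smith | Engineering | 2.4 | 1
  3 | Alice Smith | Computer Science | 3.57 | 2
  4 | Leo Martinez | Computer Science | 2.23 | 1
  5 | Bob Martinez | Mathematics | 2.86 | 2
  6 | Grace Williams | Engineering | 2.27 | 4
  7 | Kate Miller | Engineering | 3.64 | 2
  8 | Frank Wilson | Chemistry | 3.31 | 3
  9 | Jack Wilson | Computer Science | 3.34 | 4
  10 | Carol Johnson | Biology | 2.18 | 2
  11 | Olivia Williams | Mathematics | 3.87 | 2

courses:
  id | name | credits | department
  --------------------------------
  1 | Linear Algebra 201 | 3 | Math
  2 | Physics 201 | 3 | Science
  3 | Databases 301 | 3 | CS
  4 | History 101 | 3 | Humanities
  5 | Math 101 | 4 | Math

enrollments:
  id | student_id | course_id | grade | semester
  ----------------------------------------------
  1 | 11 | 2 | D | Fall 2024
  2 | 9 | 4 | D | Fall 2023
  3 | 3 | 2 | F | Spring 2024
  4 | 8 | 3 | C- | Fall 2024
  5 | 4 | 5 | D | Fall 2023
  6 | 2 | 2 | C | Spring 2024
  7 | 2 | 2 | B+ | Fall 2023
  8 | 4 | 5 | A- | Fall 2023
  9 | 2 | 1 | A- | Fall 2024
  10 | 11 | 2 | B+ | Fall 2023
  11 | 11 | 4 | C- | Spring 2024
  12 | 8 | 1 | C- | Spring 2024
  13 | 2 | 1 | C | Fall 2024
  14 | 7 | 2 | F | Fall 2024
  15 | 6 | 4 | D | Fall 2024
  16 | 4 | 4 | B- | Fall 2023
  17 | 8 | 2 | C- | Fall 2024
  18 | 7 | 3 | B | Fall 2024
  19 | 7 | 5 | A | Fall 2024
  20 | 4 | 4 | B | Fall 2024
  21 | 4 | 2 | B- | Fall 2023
SELECT MIN(credits) FROM courses

Execution result:
3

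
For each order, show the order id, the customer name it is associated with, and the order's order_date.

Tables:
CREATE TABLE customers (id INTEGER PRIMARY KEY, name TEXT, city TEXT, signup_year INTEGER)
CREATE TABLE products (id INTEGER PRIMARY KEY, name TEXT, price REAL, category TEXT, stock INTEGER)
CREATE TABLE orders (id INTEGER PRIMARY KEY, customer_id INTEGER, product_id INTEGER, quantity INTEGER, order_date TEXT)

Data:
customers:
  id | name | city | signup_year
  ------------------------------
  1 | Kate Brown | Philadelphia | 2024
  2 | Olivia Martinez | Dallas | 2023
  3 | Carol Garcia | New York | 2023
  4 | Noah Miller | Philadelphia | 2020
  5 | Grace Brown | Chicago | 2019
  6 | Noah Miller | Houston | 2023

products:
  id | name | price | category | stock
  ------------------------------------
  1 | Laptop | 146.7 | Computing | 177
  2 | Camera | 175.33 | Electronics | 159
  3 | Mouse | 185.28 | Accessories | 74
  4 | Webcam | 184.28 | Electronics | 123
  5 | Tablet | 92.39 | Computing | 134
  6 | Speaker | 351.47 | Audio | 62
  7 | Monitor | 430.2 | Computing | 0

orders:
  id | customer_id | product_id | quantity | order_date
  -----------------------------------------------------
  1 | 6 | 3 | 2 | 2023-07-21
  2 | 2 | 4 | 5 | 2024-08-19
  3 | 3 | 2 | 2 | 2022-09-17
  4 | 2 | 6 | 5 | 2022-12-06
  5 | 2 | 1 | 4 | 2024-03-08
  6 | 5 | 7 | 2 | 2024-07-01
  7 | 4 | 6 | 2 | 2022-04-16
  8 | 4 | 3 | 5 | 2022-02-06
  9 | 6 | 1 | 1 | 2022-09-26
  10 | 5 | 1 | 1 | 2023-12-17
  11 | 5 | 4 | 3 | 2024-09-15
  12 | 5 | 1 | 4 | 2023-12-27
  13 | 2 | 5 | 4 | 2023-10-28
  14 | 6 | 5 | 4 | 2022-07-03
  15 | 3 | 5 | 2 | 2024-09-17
SELECT c.id, p.name AS customer, c.order_date FROM orders c JOIN customers p ON c.customer_id = p.id

Execution result:
id | customer | order_date
1 | Noah Miller | 2023-07-21
2 | Olivia Martinez | 2024-08-19
3 | Carol Garcia | 2022-09-17
4 | Olivia Martinez | 2022-12-06
5 | Olivia Martinez | 2024-03-08
6 | Grace Brown | 2024-07-01
7 | Noah Miller | 2022-04-16
8 | Noah Miller | 2022-02-06
9 | Noah Miller | 2022-09-26
10 | Grace Brown | 2023-12-17
11 | Grace Brown | 2024-09-15
12 | Grace Brown | 2023-12-27
13 | Olivia Martinez | 2023-10-28
14 | Noah Miller | 2022-07-03
15 | Carol Garcia | 2024-09-17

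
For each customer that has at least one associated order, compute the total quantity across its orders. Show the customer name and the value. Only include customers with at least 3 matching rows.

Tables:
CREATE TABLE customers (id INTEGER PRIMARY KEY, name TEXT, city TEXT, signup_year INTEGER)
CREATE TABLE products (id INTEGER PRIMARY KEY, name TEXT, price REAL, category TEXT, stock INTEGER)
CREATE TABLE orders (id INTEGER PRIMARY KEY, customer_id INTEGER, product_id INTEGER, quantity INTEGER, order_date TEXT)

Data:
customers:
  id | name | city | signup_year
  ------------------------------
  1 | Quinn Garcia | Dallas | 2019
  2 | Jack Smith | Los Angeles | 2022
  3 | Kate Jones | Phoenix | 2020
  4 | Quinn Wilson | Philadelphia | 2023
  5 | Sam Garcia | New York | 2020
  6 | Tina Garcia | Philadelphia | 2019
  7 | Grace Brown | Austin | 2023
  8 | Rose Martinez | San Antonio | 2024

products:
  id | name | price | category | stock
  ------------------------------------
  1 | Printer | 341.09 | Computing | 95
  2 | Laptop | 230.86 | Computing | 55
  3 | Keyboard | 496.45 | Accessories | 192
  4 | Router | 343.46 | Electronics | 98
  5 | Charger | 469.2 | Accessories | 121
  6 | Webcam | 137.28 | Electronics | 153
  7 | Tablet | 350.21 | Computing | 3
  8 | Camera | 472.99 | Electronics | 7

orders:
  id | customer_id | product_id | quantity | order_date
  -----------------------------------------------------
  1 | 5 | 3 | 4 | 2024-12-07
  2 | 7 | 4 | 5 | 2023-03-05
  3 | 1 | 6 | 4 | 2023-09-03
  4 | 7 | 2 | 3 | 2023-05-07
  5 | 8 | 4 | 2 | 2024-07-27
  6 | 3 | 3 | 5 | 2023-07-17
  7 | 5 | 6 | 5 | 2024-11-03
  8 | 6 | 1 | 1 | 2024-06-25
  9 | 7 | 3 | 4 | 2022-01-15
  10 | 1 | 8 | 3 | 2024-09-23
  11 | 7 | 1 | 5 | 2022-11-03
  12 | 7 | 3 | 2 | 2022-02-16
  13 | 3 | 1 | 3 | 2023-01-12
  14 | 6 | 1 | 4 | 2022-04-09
SELECT p.name, SUM(c.quantity) AS sum_quantity FROM orders c JOIN customers p ON c.customer_id = p.id GROUP BY p.id, p.name HAVING COUNT(*) >= 3

Execution result:
name | sum_quantity
Grace Brown | 19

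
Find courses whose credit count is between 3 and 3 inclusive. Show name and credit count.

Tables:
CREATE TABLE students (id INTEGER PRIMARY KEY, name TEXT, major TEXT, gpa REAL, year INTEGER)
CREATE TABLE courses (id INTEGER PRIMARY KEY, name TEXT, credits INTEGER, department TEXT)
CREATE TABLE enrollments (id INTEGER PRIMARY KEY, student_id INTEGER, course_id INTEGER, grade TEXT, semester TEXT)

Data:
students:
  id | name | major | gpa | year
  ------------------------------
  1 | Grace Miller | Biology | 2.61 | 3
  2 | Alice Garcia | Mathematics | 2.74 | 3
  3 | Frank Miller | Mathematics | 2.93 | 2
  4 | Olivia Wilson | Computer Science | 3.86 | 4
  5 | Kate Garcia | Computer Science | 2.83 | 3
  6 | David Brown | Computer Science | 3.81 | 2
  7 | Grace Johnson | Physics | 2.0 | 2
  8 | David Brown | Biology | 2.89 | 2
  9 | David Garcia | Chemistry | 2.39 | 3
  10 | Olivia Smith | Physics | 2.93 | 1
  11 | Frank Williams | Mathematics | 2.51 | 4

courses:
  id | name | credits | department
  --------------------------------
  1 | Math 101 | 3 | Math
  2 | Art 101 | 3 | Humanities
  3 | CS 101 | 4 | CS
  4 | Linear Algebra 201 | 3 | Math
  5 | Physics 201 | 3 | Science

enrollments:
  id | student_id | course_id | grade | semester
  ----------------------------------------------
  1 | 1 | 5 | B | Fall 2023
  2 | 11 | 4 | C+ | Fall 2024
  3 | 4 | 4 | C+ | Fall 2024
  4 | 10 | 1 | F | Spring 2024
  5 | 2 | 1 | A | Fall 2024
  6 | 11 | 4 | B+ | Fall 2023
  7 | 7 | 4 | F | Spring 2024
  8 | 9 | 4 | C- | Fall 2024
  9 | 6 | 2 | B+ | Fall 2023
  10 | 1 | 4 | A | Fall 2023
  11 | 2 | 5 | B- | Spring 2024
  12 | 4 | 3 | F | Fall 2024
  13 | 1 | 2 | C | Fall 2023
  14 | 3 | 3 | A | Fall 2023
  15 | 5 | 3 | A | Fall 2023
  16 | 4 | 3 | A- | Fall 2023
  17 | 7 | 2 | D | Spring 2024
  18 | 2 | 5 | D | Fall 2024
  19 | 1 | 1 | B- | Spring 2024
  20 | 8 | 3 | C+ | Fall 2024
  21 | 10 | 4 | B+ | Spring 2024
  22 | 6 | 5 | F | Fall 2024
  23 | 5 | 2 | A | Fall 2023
SELECT name, credits FROM courses WHERE credits BETWEEN 3 AND 3

Execution result:
name | credits
Math 101 | 3
Art 101 | 3
Linear Algebra 201 | 3
Physics 201 | 3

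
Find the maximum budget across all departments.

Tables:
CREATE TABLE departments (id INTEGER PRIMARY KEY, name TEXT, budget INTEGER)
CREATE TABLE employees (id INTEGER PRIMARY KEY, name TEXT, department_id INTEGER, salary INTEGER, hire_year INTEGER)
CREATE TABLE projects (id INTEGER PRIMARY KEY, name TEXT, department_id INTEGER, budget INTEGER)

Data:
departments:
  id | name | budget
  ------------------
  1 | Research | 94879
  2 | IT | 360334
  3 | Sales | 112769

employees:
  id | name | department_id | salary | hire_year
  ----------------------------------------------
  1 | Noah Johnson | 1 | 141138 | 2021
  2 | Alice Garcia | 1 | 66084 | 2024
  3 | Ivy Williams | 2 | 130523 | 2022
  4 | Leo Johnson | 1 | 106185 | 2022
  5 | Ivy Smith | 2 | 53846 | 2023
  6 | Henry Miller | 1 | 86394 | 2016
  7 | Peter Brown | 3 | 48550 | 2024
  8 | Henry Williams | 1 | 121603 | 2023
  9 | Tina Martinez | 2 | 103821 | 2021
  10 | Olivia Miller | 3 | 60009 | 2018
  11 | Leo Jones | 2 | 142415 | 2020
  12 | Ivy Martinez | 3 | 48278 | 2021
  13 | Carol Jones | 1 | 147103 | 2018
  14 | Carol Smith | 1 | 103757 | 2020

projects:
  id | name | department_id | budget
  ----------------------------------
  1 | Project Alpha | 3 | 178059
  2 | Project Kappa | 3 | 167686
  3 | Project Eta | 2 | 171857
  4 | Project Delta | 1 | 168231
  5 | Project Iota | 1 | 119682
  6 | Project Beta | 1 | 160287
SELECT MAX(budget) FROM departments

Execution result:
360334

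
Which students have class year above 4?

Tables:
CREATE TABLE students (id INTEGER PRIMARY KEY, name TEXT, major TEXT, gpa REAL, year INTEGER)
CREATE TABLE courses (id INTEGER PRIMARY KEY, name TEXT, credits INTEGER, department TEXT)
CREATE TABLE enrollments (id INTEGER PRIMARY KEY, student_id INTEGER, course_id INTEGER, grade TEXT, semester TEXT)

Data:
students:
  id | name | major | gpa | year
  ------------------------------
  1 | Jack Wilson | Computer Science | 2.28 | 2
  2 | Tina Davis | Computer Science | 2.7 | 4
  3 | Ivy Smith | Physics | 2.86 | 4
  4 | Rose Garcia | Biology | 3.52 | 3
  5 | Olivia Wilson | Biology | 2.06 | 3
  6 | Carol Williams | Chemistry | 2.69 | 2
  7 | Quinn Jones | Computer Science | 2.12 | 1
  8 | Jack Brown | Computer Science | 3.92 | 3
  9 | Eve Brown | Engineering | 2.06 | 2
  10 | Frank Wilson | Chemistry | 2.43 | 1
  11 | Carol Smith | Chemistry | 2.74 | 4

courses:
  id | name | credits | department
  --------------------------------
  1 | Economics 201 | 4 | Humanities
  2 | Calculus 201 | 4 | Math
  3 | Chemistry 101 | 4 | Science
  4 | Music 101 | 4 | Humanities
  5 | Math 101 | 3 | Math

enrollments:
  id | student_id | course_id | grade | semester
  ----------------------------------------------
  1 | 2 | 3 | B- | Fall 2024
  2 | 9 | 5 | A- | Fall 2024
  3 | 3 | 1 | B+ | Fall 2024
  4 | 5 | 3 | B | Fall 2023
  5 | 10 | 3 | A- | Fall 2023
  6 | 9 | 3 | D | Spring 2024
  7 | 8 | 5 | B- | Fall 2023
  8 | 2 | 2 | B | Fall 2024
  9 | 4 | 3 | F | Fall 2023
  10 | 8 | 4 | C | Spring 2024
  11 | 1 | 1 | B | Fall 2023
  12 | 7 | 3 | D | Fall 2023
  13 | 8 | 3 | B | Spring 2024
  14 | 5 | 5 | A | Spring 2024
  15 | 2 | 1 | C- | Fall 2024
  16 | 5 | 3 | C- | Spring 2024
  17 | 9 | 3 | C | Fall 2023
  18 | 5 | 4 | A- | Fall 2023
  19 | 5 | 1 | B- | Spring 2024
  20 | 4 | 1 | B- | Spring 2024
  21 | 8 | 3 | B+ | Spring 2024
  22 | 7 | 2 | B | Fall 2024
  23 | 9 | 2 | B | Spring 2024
SELECT name, year FROM students WHERE year > 4

Execution result:
(no rows)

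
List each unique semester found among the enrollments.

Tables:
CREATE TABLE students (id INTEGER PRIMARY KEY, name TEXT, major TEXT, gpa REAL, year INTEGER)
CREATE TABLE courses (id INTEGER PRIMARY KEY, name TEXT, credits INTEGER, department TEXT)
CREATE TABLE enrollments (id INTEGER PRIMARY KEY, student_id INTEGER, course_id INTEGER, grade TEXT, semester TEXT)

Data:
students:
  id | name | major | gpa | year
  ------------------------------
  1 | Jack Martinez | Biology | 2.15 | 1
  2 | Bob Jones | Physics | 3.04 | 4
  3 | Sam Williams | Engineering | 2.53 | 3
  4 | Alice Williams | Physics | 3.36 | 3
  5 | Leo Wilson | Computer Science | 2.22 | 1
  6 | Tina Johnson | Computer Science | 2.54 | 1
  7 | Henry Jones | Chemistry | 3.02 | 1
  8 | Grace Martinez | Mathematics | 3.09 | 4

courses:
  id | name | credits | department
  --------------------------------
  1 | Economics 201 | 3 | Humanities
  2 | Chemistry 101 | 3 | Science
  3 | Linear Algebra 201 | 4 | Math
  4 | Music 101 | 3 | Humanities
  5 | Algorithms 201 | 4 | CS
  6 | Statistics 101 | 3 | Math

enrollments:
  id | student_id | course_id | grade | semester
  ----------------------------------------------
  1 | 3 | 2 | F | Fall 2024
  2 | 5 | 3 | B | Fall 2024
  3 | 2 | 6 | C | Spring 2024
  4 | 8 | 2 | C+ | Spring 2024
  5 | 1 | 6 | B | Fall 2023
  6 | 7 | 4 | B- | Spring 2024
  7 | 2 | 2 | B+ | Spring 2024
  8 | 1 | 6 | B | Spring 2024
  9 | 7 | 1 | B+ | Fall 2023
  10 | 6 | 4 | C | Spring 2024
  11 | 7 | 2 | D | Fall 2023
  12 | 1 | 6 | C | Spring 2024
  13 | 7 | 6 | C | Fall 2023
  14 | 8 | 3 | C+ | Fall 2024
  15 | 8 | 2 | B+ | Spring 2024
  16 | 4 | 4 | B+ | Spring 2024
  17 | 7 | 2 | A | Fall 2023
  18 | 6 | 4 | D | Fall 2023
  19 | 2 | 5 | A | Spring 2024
SELECT DISTINCT semester FROM enrollments

Execution result:
semester
Fall 2024
Spring 2024
Fall 2023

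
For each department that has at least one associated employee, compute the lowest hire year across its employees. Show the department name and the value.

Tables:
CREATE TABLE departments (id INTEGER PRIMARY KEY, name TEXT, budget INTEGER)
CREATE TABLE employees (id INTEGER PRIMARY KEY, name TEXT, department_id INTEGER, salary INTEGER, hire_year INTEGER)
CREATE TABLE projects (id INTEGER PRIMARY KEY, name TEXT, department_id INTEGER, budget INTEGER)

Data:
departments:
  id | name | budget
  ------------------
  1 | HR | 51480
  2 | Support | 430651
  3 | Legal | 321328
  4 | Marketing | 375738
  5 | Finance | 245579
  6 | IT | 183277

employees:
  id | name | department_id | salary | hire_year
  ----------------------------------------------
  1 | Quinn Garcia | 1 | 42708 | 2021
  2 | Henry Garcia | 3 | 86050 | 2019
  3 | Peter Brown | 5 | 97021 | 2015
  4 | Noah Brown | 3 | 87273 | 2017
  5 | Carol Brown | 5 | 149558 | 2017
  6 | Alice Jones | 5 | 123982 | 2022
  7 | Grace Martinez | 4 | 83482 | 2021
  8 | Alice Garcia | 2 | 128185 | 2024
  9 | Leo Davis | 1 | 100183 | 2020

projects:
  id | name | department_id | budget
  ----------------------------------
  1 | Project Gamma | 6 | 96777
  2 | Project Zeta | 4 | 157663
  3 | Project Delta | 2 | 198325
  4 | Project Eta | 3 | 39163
SELECT p.name, MIN(c.hire_year) AS min_hire_year FROM employees c JOIN departments p ON c.department_id = p.id GROUP BY p.id, p.name

Execution result:
name | min_hire_year
HR | 2020
Support | 2024
Legal | 2017
Marketing | 2021
Finance | 2015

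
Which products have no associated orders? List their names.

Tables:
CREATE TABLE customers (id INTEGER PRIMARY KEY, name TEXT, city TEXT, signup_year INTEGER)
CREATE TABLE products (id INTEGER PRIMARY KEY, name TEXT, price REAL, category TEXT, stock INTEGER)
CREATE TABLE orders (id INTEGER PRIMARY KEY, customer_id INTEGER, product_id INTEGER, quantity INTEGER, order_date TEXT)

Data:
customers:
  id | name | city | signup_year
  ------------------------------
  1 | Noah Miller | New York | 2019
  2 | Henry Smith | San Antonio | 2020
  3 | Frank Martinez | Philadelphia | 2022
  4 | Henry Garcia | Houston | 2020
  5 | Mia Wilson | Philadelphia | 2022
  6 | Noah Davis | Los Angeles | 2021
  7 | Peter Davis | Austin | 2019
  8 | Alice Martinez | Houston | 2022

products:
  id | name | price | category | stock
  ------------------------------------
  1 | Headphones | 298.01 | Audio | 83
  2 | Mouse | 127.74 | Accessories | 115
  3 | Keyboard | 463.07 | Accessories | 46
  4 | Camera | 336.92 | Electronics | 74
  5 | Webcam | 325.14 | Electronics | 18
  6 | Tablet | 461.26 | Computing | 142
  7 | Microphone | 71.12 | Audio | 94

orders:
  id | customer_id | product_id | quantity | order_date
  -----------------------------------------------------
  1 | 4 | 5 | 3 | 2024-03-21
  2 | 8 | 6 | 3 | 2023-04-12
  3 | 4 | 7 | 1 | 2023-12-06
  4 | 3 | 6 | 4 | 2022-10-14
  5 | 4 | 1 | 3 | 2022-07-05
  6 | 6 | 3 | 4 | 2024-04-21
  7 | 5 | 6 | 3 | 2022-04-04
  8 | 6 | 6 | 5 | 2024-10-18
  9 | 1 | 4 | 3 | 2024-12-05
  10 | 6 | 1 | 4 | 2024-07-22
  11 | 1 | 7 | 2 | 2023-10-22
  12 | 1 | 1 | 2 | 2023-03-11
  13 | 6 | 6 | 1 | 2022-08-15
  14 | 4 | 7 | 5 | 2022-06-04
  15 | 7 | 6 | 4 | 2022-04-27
SELECT p.name FROM products p LEFT JOIN orders c ON c.product_id = p.id WHERE c.id IS NULL

Execution result:
Mouse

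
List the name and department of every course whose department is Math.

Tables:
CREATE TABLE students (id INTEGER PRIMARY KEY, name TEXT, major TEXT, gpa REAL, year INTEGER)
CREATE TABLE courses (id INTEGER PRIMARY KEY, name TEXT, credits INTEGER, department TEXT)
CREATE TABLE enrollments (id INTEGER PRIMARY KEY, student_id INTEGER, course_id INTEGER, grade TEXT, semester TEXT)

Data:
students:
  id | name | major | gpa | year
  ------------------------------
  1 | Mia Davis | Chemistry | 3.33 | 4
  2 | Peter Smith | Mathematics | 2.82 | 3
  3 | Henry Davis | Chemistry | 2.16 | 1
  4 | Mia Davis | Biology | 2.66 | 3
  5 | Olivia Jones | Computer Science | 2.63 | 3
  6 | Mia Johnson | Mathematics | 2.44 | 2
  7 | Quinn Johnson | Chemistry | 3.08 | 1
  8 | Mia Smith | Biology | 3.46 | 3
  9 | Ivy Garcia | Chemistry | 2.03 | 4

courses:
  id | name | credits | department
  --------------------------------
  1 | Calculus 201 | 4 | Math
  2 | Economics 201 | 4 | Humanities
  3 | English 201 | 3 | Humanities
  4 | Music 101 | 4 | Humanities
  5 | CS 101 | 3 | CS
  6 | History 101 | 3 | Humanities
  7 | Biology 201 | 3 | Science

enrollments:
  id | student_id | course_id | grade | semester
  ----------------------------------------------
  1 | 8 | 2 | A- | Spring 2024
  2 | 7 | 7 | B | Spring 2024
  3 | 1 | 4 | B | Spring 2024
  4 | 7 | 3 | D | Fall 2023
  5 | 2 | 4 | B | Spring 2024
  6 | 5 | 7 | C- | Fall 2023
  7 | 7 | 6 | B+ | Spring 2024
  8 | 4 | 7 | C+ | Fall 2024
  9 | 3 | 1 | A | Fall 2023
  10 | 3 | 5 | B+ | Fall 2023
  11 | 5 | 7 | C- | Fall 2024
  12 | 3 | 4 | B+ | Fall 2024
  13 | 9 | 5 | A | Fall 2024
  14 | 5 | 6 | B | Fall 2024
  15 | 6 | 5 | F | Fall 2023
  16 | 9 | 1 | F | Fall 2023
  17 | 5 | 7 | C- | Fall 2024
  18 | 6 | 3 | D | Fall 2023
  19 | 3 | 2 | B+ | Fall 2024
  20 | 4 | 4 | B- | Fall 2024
SELECT name, department FROM courses WHERE department = 'Math'

Execution result:
name | department
Calculus 201 | Math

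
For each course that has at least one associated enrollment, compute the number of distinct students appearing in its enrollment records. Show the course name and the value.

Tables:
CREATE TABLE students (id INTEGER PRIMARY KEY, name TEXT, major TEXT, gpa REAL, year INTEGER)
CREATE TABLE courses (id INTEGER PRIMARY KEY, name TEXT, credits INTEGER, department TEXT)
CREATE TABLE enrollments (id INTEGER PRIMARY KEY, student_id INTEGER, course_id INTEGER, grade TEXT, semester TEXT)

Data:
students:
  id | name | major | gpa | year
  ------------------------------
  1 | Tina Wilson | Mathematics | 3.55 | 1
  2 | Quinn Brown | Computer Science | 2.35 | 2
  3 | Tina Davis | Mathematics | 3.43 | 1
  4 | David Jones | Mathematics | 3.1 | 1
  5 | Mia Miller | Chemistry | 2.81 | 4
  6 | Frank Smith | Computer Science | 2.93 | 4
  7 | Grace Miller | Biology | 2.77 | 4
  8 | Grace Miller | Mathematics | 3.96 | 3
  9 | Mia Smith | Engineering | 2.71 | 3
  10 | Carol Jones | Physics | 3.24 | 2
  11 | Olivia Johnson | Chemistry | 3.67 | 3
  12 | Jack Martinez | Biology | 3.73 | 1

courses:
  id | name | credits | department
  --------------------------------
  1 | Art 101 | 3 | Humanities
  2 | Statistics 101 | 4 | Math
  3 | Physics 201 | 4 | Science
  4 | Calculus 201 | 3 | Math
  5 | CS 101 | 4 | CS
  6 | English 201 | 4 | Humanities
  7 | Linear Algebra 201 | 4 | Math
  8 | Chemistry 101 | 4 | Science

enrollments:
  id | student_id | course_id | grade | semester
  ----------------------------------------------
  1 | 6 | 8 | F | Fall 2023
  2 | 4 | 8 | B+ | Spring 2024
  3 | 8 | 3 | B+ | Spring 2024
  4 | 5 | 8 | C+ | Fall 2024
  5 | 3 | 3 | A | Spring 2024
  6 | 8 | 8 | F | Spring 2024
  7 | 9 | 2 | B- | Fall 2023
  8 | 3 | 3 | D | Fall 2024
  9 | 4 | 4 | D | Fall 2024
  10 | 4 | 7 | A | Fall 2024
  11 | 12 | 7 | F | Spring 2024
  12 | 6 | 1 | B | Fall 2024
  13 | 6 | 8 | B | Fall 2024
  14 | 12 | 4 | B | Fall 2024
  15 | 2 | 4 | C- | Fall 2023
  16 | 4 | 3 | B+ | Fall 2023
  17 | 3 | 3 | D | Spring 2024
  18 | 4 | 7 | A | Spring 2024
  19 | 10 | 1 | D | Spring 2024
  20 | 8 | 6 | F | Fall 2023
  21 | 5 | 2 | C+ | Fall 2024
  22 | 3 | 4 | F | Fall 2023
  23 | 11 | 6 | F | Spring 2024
SELECT p.name, COUNT(DISTINCT c.student_id) AS distinct_student_count FROM enrollments c JOIN courses p ON c.course_id = p.id GROUP BY p.id, p.name

Execution result:
name | distinct_student_count
Art 101 | 2
Statistics 101 | 2
Physics 201 | 3
Calculus 201 | 4
English 201 | 2
Linear Algebra 201 | 2
Chemistry 101 | 4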